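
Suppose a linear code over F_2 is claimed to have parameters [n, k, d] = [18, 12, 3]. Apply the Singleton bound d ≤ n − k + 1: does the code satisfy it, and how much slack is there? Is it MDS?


Singleton RHS = n − k + 1 = 7, slack = 4, bound satisfied, not MDS.

Singleton bound: d ≤ n − k + 1.
Here n = 18, k = 12, so n − k + 1 = 7.
Given d = 3, check d ≤ 7: YES.
Slack = (n − k + 1) − d = 4.
The code is NOT MDS (slack = 4 > 0).
Description: the claimed parameters are [18, 12, 3]_2; such a code would be non-MDS.


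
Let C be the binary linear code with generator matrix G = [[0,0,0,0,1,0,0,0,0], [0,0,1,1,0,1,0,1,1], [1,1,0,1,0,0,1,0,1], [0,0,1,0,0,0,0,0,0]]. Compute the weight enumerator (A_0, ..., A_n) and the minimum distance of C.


Weight distribution: A_0 = 1, A_1 = 2, A_2 = 1, A_4 = 1, A_5 = 4, A_6 = 5, A_7 = 2. Minimum distance d = 1.

Enumerate all 2^4 = 16 messages m ∈ F_2^4.
For each, compute codeword c = mG in F_2^9, then tally its weight.
  m = 0000 → c = 000000000, weight = 0.
  m = 1000 → c = 000010000, weight = 1.
  m = 0100 → c = 001101011, weight = 5.
  m = 1100 → c = 001111011, weight = 6.
  m = 0010 → c = 110100101, weight = 5.
  m = 1010 → c = 110110101, weight = 6.
  m = 0110 → c = 111001110, weight = 6.
  m = 1110 → c = 111011110, weight = 7.
  m = 0001 → c = 001000000, weight = 1.
  m = 1001 → c = 001010000, weight = 2.
  m = 0101 → c = 000101011, weight = 4.
  m = 1101 → c = 000111011, weight = 5.
  m = 0011 → c = 111100101, weight = 6.
  m = 1011 → c = 111110101, weight = 7.
  m = 0111 → c = 110001110, weight = 5.
  m = 1111 → c = 110011110, weight = 6.
Tally weights:
  weight 0: 1 codewords.
  weight 1: 2 codewords.
  weight 2: 1 codewords.
  weight 4: 1 codewords.
  weight 5: 4 codewords.
  weight 6: 5 codewords.
  weight 7: 2 codewords.
Minimum distance d = smallest w > 0 with A_w > 0 = 1.
Sanity: Σ A_w = 16 = 2^4 = 16 ✓.


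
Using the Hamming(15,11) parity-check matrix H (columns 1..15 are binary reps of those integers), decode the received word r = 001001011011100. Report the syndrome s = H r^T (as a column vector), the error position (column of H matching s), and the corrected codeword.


s = (1, 1, 1, 0)^T, error position = 14, corrected codeword c = 001001011011110

Compute s = H r^T mod 2 one row at a time:
  s_1 = 1 + 1 + 0 + 1 + 1 + 1 + 0 + 0 = 5 ≡ 1 (mod 2).
  s_2 = 0 + 0 + 1 + 0 + 1 + 1 + 0 + 0 = 3 ≡ 1 (mod 2).
  s_3 = 0 + 1 + 1 + 0 + 0 + 1 + 0 + 0 = 3 ≡ 1 (mod 2).
  s_4 = 0 + 1 + 0 + 0 + 1 + 1 + 1 + 0 = 4 ≡ 0 (mod 2).
s = (1, 1, 1, 0)^T — this equals column 14 of H (binary 1110), so error is at position 14.
Correct: flip bit 14 of r = 001001011011100 to get c = 001001011011110.


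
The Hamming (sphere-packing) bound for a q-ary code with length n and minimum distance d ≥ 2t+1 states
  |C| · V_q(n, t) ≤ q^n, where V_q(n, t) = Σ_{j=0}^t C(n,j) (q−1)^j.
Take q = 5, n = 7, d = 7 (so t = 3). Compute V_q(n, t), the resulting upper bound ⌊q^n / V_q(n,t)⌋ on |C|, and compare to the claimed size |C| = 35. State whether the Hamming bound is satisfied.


V_q(n, t) = 2605, q^n = 78125, Hamming bound = 29, |C| = 35 > bound (violated).

Step 1: Compute V_q(n, t) = Σ_{j=0}^3 C(n, j) (q−1)^j.
  j = 0: C(7,0)·(4)^0 = 1·1 = 1.
  j = 1: C(7,1)·(4)^1 = 7·4 = 28.
  j = 2: C(7,2)·(4)^2 = 21·16 = 336.
  j = 3: C(7,3)·(4)^3 = 35·64 = 2240.
  V_q(n, t) = 1 + 28 + 336 + 2240 = 2605.
Step 2: q^n = 5^7 = 78125.
Step 3: Hamming bound ⌊q^n / V_q(n,t)⌋ = ⌊78125/2605⌋ = 29.
Step 4: Compare |C| = 35 to 29: violated.
The claimed |C| lies above the Hamming bound, so no 5-ary code of length 7 with d ≥ 7 can have 35 codewords.


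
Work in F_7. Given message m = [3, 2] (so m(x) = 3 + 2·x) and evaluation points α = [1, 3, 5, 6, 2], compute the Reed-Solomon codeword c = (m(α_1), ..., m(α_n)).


c = [5, 2, 6, 1, 0]

Message polynomial: m(x) = 3 + 2·x (mod 7).
For each evaluation point α_i, compute m(α_i) mod 7:
  α_1 = 1: Horner steps 2 → 5, so m(1) = 5.
  α_2 = 3: Horner steps 2 → 2, so m(3) = 2.
  α_3 = 5: Horner steps 2 → 6, so m(5) = 6.
  α_4 = 6: Horner steps 2 → 1, so m(6) = 1.
  α_5 = 2: Horner steps 2 → 0, so m(2) = 0.
Codeword c = [5, 2, 6, 1, 0] ∈ F_7^5.


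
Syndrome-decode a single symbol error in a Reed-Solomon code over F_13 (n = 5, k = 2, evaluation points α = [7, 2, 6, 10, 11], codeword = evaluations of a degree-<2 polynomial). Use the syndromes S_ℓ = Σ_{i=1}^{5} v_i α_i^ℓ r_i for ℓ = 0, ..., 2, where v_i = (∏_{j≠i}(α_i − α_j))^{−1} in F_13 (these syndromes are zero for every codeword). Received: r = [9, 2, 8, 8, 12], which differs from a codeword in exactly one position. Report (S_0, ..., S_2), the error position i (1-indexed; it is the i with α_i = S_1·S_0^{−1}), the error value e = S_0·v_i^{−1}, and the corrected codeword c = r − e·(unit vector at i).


S = (5, 4, 11), error at position 3, error magnitude e = 3, c = [9, 2, 5, 8, 12].

Step 1: column multipliers v_i = (∏_{j≠i}(α_i − α_j))^{−1} mod 13.
  i = 1 (α = 7): (7−2)(7−6)(7−10)(7−11) = 5·1·(−3)·(−4) = 60 ≡ 8, so v_1 = 8^{−1} = 5 (mod 13).
  i = 2 (α = 2): (2−7)(2−6)(2−10)(2−11) = (−5)·(−4)·(−8)·(−9) = 1440 ≡ 10, so v_2 = 10^{−1} = 4 (mod 13).
  i = 3 (α = 6): (6−7)(6−2)(6−10)(6−11) = (−1)·4·(−4)·(−5) = −80 ≡ 11, so v_3 = 11^{−1} = 6 (mod 13).
  i = 4 (α = 10): (10−7)(10−2)(10−6)(10−11) = 3·8·4·(−1) = −96 ≡ 8, so v_4 = 8^{−1} = 5 (mod 13).
  i = 5 (α = 11): (11−7)(11−2)(11−6)(11−10) = 4·9·5·1 = 180 ≡ 11, so v_5 = 11^{−1} = 6 (mod 13).
  v = [5, 4, 6, 5, 6].
Step 2: syndromes of r = [9, 2, 8, 8, 12] (all sums mod 13).
  S_0 = Σ v_i r_i = 5·9 + 4·2 + 6·8 + 5·8 + 6·12 = 213 ≡ 5.
  S_1 = Σ v_i α_i r_i = 5·7·9 + 4·2·2 + 6·6·8 + 5·10·8 + 6·11·12 = 1811 ≡ 4.
  α_i^2 mod 13 = [10, 4, 10, 9, 4].
  S_2 = Σ v_i α_i^2 r_i = 5·10·9 + 4·4·2 + 6·10·8 + 5·9·8 + 6·4·12 = 1610 ≡ 11.
  S = (5, 4, 11) ≠ 0, so r is not a codeword (an error is present).
Step 3: locate the error. For a single error e at position i, S_ℓ = v_i·e·α_i^ℓ, so α_err = S_1/S_0.
  S_0^{−1} = 5^{−1} = 8 (mod 13), so α_err = 4·8 = 32 ≡ 6 = α_3. Error position i = 3.
  Consistency check: S_2/S_1 = 11·10 = 110 ≡ 6 = α_err ✓ (single-error assumption holds).
Step 4: error magnitude e = S_0/v_3 = S_0·∏_{j≠3}(α_3 − α_j) = 5·11 = 55 ≡ 3 (mod 13).
Step 5: correct position 3: c_3 = r_3 − e = 8 − 3 ≡ 5 (mod 13). Hence c = [9, 2, 5, 8, 12].
  Check: interpolating c through the α_i gives m(x) = 7 + 4·x (degree < 2) with m(α_i) = c_i for every i, so c is indeed a codeword.


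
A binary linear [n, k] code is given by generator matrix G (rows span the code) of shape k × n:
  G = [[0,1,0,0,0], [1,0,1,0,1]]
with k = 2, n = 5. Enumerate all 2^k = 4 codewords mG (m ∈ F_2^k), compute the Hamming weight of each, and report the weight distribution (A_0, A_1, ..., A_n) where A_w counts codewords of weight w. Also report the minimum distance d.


Weight distribution: A_0 = 1, A_1 = 1, A_3 = 1, A_4 = 1. Minimum distance d = 1.

Enumerate all 2^2 = 4 messages m ∈ F_2^2.
For each, compute codeword c = mG in F_2^5, then tally its weight.
  m = 00 → c = 00000, weight = 0.
  m = 10 → c = 01000, weight = 1.
  m = 01 → c = 10101, weight = 3.
  m = 11 → c = 11101, weight = 4.
Tally weights:
  weight 0: 1 codewords.
  weight 1: 1 codewords.
  weight 3: 1 codewords.
  weight 4: 1 codewords.
Minimum distance d = smallest w > 0 with A_w > 0 = 1.
Sanity: Σ A_w = 4 = 2^2 = 4 ✓.


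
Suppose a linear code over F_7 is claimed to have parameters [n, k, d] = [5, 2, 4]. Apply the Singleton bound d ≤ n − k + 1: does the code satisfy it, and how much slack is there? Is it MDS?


Singleton RHS = n − k + 1 = 4, slack = 0, bound satisfied, MDS.

Singleton bound: d ≤ n − k + 1.
Here n = 5, k = 2, so n − k + 1 = 4.
Given d = 4, check d ≤ 4: YES.
Slack = (n − k + 1) − d = 0.
The code is MDS (slack = 0).
Description: the claimed parameters are [5, 2, 4]_7; such a code would be MDS (meets Singleton bound).


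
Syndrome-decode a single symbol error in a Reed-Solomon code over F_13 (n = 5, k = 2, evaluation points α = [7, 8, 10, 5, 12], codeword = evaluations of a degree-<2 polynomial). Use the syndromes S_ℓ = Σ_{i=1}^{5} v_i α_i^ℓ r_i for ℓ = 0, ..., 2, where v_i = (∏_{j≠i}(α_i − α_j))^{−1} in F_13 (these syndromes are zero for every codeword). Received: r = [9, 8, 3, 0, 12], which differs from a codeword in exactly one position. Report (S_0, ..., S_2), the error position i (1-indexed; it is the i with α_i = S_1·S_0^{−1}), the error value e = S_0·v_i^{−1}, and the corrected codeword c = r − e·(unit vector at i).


S = (6, 9, 7), error at position 2, error magnitude e = 1, c = [9, 7, 3, 0, 12].

Step 1: column multipliers v_i = (∏_{j≠i}(α_i − α_j))^{−1} mod 13.
  i = 1 (α = 7): (7−8)(7−10)(7−5)(7−12) = (−1)·(−3)·2·(−5) = −30 ≡ 9, so v_1 = 9^{−1} = 3 (mod 13).
  i = 2 (α = 8): (8−7)(8−10)(8−5)(8−12) = 1·(−2)·3·(−4) = 24 ≡ 11, so v_2 = 11^{−1} = 6 (mod 13).
  i = 3 (α = 10): (10−7)(10−8)(10−5)(10−12) = 3·2·5·(−2) = −60 ≡ 5, so v_3 = 5^{−1} = 8 (mod 13).
  i = 4 (α = 5): (5−7)(5−8)(5−10)(5−12) = (−2)·(−3)·(−5)·(−7) = 210 ≡ 2, so v_4 = 2^{−1} = 7 (mod 13).
  i = 5 (α = 12): (12−7)(12−8)(12−10)(12−5) = 5·4·2·7 = 280 ≡ 7, so v_5 = 7^{−1} = 2 (mod 13).
  v = [3, 6, 8, 7, 2].
Step 2: syndromes of r = [9, 8, 3, 0, 12] (all sums mod 13).
  S_0 = Σ v_i r_i = 3·9 + 6·8 + 8·3 + 7·0 + 2·12 = 123 ≡ 6.
  S_1 = Σ v_i α_i r_i = 3·7·9 + 6·8·8 + 8·10·3 + 7·5·0 + 2·12·12 = 1101 ≡ 9.
  α_i^2 mod 13 = [10, 12, 9, 12, 1].
  S_2 = Σ v_i α_i^2 r_i = 3·10·9 + 6·12·8 + 8·9·3 + 7·12·0 + 2·1·12 = 1086 ≡ 7.
  S = (6, 9, 7) ≠ 0, so r is not a codeword (an error is present).
Step 3: locate the error. For a single error e at position i, S_ℓ = v_i·e·α_i^ℓ, so α_err = S_1/S_0.
  S_0^{−1} = 6^{−1} = 11 (mod 13), so α_err = 9·11 = 99 ≡ 8 = α_2. Error position i = 2.
  Consistency check: S_2/S_1 = 7·3 = 21 ≡ 8 = α_err ✓ (single-error assumption holds).
Step 4: error magnitude e = S_0/v_2 = S_0·∏_{j≠2}(α_2 − α_j) = 6·11 = 66 ≡ 1 (mod 13).
Step 5: correct position 2: c_2 = r_2 − e = 8 − 1 ≡ 7 (mod 13). Hence c = [9, 7, 3, 0, 12].
  Check: interpolating c through the α_i gives m(x) = 10 + 11·x (degree < 2) with m(α_i) = c_i for every i, so c is indeed a codeword.


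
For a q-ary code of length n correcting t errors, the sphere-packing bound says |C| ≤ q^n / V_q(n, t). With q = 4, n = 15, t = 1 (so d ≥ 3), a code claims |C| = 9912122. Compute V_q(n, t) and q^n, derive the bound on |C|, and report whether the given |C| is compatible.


V_q(n, t) = 46, q^n = 1073741824, Hamming bound = 23342213, |C| = 9912122 ≤ bound (satisfied).

Step 1: Compute V_q(n, t) = Σ_{j=0}^1 C(n, j) (q−1)^j.
  j = 0: C(15,0)·(3)^0 = 1·1 = 1.
  j = 1: C(15,1)·(3)^1 = 15·3 = 45.
  V_q(n, t) = 1 + 45 = 46.
Step 2: q^n = 4^15 = 1073741824.
Step 3: Hamming bound ⌊q^n / V_q(n,t)⌋ = ⌊1073741824/46⌋ = 23342213.
Step 4: Compare |C| = 9912122 to 23342213: satisfied.
The claimed |C| lies below the Hamming bound.


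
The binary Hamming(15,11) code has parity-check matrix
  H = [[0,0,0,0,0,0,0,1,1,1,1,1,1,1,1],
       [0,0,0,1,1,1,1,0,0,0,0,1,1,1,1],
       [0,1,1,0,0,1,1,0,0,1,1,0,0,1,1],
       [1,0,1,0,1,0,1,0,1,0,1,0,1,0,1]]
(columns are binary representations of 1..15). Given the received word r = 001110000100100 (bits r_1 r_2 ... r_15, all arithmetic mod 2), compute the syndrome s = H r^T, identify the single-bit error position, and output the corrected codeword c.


s = (0, 1, 0, 1)^T, error position = 5, corrected codeword c = 001100000100100

Compute s = H r^T mod 2 one row at a time:
  s_1 = 0 + 0 + 1 + 0 + 0 + 1 + 0 + 0 = 2 ≡ 0 (mod 2).
  s_2 = 1 + 1 + 0 + 0 + 0 + 1 + 0 + 0 = 3 ≡ 1 (mod 2).
  s_3 = 0 + 1 + 0 + 0 + 1 + 0 + 0 + 0 = 2 ≡ 0 (mod 2).
  s_4 = 0 + 1 + 1 + 0 + 0 + 0 + 1 + 0 = 3 ≡ 1 (mod 2).
s = (0, 1, 0, 1)^T — this equals column 5 of H (binary 0101), so error is at position 5.
Correct: flip bit 5 of r = 001110000100100 to get c = 001100000100100.


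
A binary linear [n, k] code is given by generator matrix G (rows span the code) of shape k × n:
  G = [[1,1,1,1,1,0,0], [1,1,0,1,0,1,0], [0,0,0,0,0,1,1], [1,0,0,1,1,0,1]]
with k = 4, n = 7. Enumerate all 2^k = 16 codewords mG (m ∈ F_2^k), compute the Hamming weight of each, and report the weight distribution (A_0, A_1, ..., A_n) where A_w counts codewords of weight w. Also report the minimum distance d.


Weight distribution: A_0 = 1, A_2 = 2, A_3 = 5, A_4 = 5, A_5 = 2, A_7 = 1. Minimum distance d = 2.

Enumerate all 2^4 = 16 messages m ∈ F_2^4.
For each, compute codeword c = mG in F_2^7, then tally its weight.
  m = 0000 → c = 0000000, weight = 0.
  m = 1000 → c = 1111100, weight = 5.
  m = 0100 → c = 1101010, weight = 4.
  m = 1100 → c = 0010110, weight = 3.
  m = 0010 → c = 0000011, weight = 2.
  m = 1010 → c = 1111111, weight = 7.
  m = 0110 → c = 1101001, weight = 4.
  m = 1110 → c = 0010101, weight = 3.
  m = 0001 → c = 1001101, weight = 4.
  m = 1001 → c = 0110001, weight = 3.
  m = 0101 → c = 0100111, weight = 4.
  m = 1101 → c = 1011011, weight = 5.
  m = 0011 → c = 1001110, weight = 4.
  m = 1011 → c = 0110010, weight = 3.
  m = 0111 → c = 0100100, weight = 2.
  m = 1111 → c = 1011000, weight = 3.
Tally weights:
  weight 0: 1 codewords.
  weight 2: 2 codewords.
  weight 3: 5 codewords.
  weight 4: 5 codewords.
  weight 5: 2 codewords.
  weight 7: 1 codewords.
Minimum distance d = smallest w > 0 with A_w > 0 = 2.
Sanity: Σ A_w = 16 = 2^4 = 16 ✓.


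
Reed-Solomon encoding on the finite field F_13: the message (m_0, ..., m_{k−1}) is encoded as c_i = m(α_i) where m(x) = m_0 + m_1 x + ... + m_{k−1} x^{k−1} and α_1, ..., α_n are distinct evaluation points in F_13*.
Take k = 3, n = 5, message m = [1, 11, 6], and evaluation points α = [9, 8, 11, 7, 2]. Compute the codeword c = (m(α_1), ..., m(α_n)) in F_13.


c = [1, 5, 3, 8, 8]

Message polynomial: m(x) = 1 + 11·x + 6·x^2 (mod 13).
For each evaluation point α_i, compute m(α_i) mod 13:
  α_1 = 9: Horner steps 6 → 0 → 1, so m(9) = 1.
  α_2 = 8: Horner steps 6 → 7 → 5, so m(8) = 5.
  α_3 = 11: Horner steps 6 → 12 → 3, so m(11) = 3.
  α_4 = 7: Horner steps 6 → 1 → 8, so m(7) = 8.
  α_5 = 2: Horner steps 6 → 10 → 8, so m(2) = 8.
Codeword c = [1, 5, 3, 8, 8] ∈ F_13^5.


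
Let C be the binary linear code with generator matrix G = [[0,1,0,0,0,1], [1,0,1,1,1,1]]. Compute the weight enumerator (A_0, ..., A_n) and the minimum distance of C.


Weight distribution: A_0 = 1, A_2 = 1, A_5 = 2. Minimum distance d = 2.

Enumerate all 2^2 = 4 messages m ∈ F_2^2.
For each, compute codeword c = mG in F_2^6, then tally its weight.
  m = 00 → c = 000000, weight = 0.
  m = 10 → c = 010001, weight = 2.
  m = 01 → c = 101111, weight = 5.
  m = 11 → c = 111110, weight = 5.
Tally weights:
  weight 0: 1 codewords.
  weight 2: 1 codewords.
  weight 5: 2 codewords.
Minimum distance d = smallest w > 0 with A_w > 0 = 2.
Sanity: Σ A_w = 4 = 2^2 = 4 ✓.


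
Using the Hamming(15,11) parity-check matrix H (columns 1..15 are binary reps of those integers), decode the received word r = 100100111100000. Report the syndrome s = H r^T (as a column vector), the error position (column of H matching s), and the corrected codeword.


s = (1, 0, 0, 1)^T, error position = 9, corrected codeword c = 100100110100000

Compute s = H r^T mod 2 one row at a time:
  s_1 = 1 + 1 + 1 + 0 + 0 + 0 + 0 + 0 = 3 ≡ 1 (mod 2).
  s_2 = 1 + 0 + 0 + 1 + 0 + 0 + 0 + 0 = 2 ≡ 0 (mod 2).
  s_3 = 0 + 0 + 0 + 1 + 1 + 0 + 0 + 0 = 2 ≡ 0 (mod 2).
  s_4 = 1 + 0 + 0 + 1 + 1 + 0 + 0 + 0 = 3 ≡ 1 (mod 2).
s = (1, 0, 0, 1)^T — this equals column 9 of H (binary 1001), so error is at position 9.
Correct: flip bit 9 of r = 100100111100000 to get c = 100100110100000.


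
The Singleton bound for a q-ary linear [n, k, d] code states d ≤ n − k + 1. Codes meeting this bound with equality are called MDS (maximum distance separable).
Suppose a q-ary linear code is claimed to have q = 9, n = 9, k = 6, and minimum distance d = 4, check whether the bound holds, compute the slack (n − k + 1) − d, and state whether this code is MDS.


Singleton RHS = n − k + 1 = 4, slack = 0, bound satisfied, MDS.

Singleton bound: d ≤ n − k + 1.
Here n = 9, k = 6, so n − k + 1 = 4.
Given d = 4, check d ≤ 4: YES.
Slack = (n − k + 1) − d = 0.
The code is MDS (slack = 0).
Description: the claimed parameters are [9, 6, 4]_9; such a code would be MDS (meets Singleton bound).


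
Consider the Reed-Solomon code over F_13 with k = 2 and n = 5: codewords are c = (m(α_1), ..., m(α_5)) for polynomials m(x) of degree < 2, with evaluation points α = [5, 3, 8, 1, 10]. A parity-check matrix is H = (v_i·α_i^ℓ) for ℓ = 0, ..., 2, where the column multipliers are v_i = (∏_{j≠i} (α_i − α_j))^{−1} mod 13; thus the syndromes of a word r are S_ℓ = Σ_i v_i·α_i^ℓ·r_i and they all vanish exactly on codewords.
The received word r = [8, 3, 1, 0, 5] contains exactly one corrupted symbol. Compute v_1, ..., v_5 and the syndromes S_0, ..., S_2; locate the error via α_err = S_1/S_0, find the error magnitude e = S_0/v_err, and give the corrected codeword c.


S = (4, 12, 10), error at position 2, error magnitude e = 12, c = [8, 4, 1, 0, 5].

Step 1: column multipliers v_i = (∏_{j≠i}(α_i − α_j))^{−1} mod 13.
  i = 1 (α = 5): (5−3)(5−8)(5−1)(5−10) = 2·(−3)·4·(−5) = 120 ≡ 3, so v_1 = 3^{−1} = 9 (mod 13).
  i = 2 (α = 3): (3−5)(3−8)(3−1)(3−10) = (−2)·(−5)·2·(−7) = −140 ≡ 3, so v_2 = 3^{−1} = 9 (mod 13).
  i = 3 (α = 8): (8−5)(8−3)(8−1)(8−10) = 3·5·7·(−2) = −210 ≡ 11, so v_3 = 11^{−1} = 6 (mod 13).
  i = 4 (α = 1): (1−5)(1−3)(1−8)(1−10) = (−4)·(−2)·(−7)·(−9) = 504 ≡ 10, so v_4 = 10^{−1} = 4 (mod 13).
  i = 5 (α = 10): (10−5)(10−3)(10−8)(10−1) = 5·7·2·9 = 630 ≡ 6, so v_5 = 6^{−1} = 11 (mod 13).
  v = [9, 9, 6, 4, 11].
Step 2: syndromes of r = [8, 3, 1, 0, 5] (all sums mod 13).
  S_0 = Σ v_i r_i = 9·8 + 9·3 + 6·1 + 4·0 + 11·5 = 160 ≡ 4.
  S_1 = Σ v_i α_i r_i = 9·5·8 + 9·3·3 + 6·8·1 + 4·1·0 + 11·10·5 = 1039 ≡ 12.
  α_i^2 mod 13 = [12, 9, 12, 1, 9].
  S_2 = Σ v_i α_i^2 r_i = 9·12·8 + 9·9·3 + 6·12·1 + 4·1·0 + 11·9·5 = 1674 ≡ 10.
  S = (4, 12, 10) ≠ 0, so r is not a codeword (an error is present).
Step 3: locate the error. For a single error e at position i, S_ℓ = v_i·e·α_i^ℓ, so α_err = S_1/S_0.
  S_0^{−1} = 4^{−1} = 10 (mod 13), so α_err = 12·10 = 120 ≡ 3 = α_2. Error position i = 2.
  Consistency check: S_2/S_1 = 10·12 = 120 ≡ 3 = α_err ✓ (single-error assumption holds).
Step 4: error magnitude e = S_0/v_2 = S_0·∏_{j≠2}(α_2 − α_j) = 4·3 = 12 ≡ 12 (mod 13).
Step 5: correct position 2: c_2 = r_2 − e = 3 − 12 ≡ 4 (mod 13). Hence c = [8, 4, 1, 0, 5].
  Check: interpolating c through the α_i gives m(x) = 11 + 2·x (degree < 2) with m(α_i) = c_i for every i, so c is indeed a codeword.


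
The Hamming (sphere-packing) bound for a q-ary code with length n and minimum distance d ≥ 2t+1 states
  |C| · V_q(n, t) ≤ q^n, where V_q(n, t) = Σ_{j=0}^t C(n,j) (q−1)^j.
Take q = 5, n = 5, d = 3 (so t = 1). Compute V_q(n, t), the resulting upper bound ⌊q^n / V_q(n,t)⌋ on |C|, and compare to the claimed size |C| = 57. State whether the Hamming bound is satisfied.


V_q(n, t) = 21, q^n = 3125, Hamming bound = 148, |C| = 57 ≤ bound (satisfied).

Step 1: Compute V_q(n, t) = Σ_{j=0}^1 C(n, j) (q−1)^j.
  j = 0: C(5,0)·(4)^0 = 1·1 = 1.
  j = 1: C(5,1)·(4)^1 = 5·4 = 20.
  V_q(n, t) = 1 + 20 = 21.
Step 2: q^n = 5^5 = 3125.
Step 3: Hamming bound ⌊q^n / V_q(n,t)⌋ = ⌊3125/21⌋ = 148.
Step 4: Compare |C| = 57 to 148: satisfied.
The claimed |C| lies below the Hamming bound.


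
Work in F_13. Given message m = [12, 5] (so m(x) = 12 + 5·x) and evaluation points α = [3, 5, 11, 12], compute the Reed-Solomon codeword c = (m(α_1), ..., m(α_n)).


c = [1, 11, 2, 7]

Message polynomial: m(x) = 12 + 5·x (mod 13).
For each evaluation point α_i, compute m(α_i) mod 13:
  α_1 = 3: Horner steps 5 → 1, so m(3) = 1.
  α_2 = 5: Horner steps 5 → 11, so m(5) = 11.
  α_3 = 11: Horner steps 5 → 2, so m(11) = 2.
  α_4 = 12: Horner steps 5 → 7, so m(12) = 7.
Codeword c = [1, 11, 2, 7] ∈ F_13^4.


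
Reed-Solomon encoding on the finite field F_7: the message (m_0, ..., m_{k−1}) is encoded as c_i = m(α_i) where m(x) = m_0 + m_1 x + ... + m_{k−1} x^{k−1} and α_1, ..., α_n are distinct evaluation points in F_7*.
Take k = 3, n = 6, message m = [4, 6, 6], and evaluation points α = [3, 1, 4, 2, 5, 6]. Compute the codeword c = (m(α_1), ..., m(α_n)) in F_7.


c = [6, 2, 5, 5, 2, 4]

Message polynomial: m(x) = 4 + 6·x + 6·x^2 (mod 7).
For each evaluation point α_i, compute m(α_i) mod 7:
  α_1 = 3: Horner steps 6 → 3 → 6, so m(3) = 6.
  α_2 = 1: Horner steps 6 → 5 → 2, so m(1) = 2.
  α_3 = 4: Horner steps 6 → 2 → 5, so m(4) = 5.
  α_4 = 2: Horner steps 6 → 4 → 5, so m(2) = 5.
  α_5 = 5: Horner steps 6 → 1 → 2, so m(5) = 2.
  α_6 = 6: Horner steps 6 → 0 → 4, so m(6) = 4.
Codeword c = [6, 2, 5, 5, 2, 4] ∈ F_7^6.


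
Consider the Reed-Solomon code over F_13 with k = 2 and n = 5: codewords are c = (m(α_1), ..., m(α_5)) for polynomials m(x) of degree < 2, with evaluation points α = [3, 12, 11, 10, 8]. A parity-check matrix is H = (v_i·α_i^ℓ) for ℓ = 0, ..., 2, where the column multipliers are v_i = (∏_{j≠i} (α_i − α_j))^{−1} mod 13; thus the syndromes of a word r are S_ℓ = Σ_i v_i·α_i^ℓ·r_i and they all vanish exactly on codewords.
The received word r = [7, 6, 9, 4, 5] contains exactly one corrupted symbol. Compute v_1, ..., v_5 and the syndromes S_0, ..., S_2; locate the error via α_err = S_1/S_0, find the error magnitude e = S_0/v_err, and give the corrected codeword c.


S = (9, 12, 3), error at position 4, error magnitude e = 5, c = [7, 6, 9, 12, 5].

Step 1: column multipliers v_i = (∏_{j≠i}(α_i − α_j))^{−1} mod 13.
  i = 1 (α = 3): (3−12)(3−11)(3−10)(3−8) = (−9)·(−8)·(−7)·(−5) = 2520 ≡ 11, so v_1 = 11^{−1} = 6 (mod 13).
  i = 2 (α = 12): (12−3)(12−11)(12−10)(12−8) = 9·1·2·4 = 72 ≡ 7, so v_2 = 7^{−1} = 2 (mod 13).
  i = 3 (α = 11): (11−3)(11−12)(11−10)(11−8) = 8·(−1)·1·3 = −24 ≡ 2, so v_3 = 2^{−1} = 7 (mod 13).
  i = 4 (α = 10): (10−3)(10−12)(10−11)(10−8) = 7·(−2)·(−1)·2 = 28 ≡ 2, so v_4 = 2^{−1} = 7 (mod 13).
  i = 5 (α = 8): (8−3)(8−12)(8−11)(8−10) = 5·(−4)·(−3)·(−2) = −120 ≡ 10, so v_5 = 10^{−1} = 4 (mod 13).
  v = [6, 2, 7, 7, 4].
Step 2: syndromes of r = [7, 6, 9, 4, 5] (all sums mod 13).
  S_0 = Σ v_i r_i = 6·7 + 2·6 + 7·9 + 7·4 + 4·5 = 165 ≡ 9.
  S_1 = Σ v_i α_i r_i = 6·3·7 + 2·12·6 + 7·11·9 + 7·10·4 + 4·8·5 = 1403 ≡ 12.
  α_i^2 mod 13 = [9, 1, 4, 9, 12].
  S_2 = Σ v_i α_i^2 r_i = 6·9·7 + 2·1·6 + 7·4·9 + 7·9·4 + 4·12·5 = 1134 ≡ 3.
  S = (9, 12, 3) ≠ 0, so r is not a codeword (an error is present).
Step 3: locate the error. For a single error e at position i, S_ℓ = v_i·e·α_i^ℓ, so α_err = S_1/S_0.
  S_0^{−1} = 9^{−1} = 3 (mod 13), so α_err = 12·3 = 36 ≡ 10 = α_4. Error position i = 4.
  Consistency check: S_2/S_1 = 3·12 = 36 ≡ 10 = α_err ✓ (single-error assumption holds).
Step 4: error magnitude e = S_0/v_4 = S_0·∏_{j≠4}(α_4 − α_j) = 9·2 = 18 ≡ 5 (mod 13).
Step 5: correct position 4: c_4 = r_4 − e = 4 − 5 ≡ 12 (mod 13). Hence c = [7, 6, 9, 12, 5].
  Check: interpolating c through the α_i gives m(x) = 3 + 10·x (degree < 2) with m(α_i) = c_i for every i, so c is indeed a codeword.


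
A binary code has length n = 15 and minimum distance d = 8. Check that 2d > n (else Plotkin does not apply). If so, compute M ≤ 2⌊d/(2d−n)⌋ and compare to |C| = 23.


Plotkin bound M ≤ 16; given |C| = 23 > bound (violated).

Check applicability: 2d = 16, n = 15.
2d − n = 1 > 0, so Plotkin applies.
Compute d/(2d−n) = 8/1 ≈ 8.0000.
⌊d/(2d−n)⌋ = 8.
Plotkin bound: M ≤ 2·8 = 16.
Given |C| = 23, check: VIOLATED.
This |C| is above the Plotkin bound, so no binary code with n = 15, d = 8 and 23 codewords exists.


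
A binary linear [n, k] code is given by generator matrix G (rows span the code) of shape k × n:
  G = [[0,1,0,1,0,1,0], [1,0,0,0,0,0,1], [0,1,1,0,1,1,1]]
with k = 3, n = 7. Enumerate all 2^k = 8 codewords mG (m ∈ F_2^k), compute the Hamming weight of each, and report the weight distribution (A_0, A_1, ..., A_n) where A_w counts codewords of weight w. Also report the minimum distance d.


Weight distribution: A_0 = 1, A_2 = 1, A_3 = 1, A_4 = 2, A_5 = 3. Minimum distance d = 2.

Enumerate all 2^3 = 8 messages m ∈ F_2^3.
For each, compute codeword c = mG in F_2^7, then tally its weight.
  m = 000 → c = 0000000, weight = 0.
  m = 100 → c = 0101010, weight = 3.
  m = 010 → c = 1000001, weight = 2.
  m = 110 → c = 1101011, weight = 5.
  m = 001 → c = 0110111, weight = 5.
  m = 101 → c = 0011101, weight = 4.
  m = 011 → c = 1110110, weight = 5.
  m = 111 → c = 1011100, weight = 4.
Tally weights:
  weight 0: 1 codewords.
  weight 2: 1 codewords.
  weight 3: 1 codewords.
  weight 4: 2 codewords.
  weight 5: 3 codewords.
Minimum distance d = smallest w > 0 with A_w > 0 = 2.
Sanity: Σ A_w = 8 = 2^3 = 8 ✓.


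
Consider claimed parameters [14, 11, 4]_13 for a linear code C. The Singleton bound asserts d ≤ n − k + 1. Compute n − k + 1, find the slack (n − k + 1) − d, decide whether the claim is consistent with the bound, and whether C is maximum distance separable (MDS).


Singleton RHS = n − k + 1 = 4, slack = 0, bound satisfied, MDS.

Singleton bound: d ≤ n − k + 1.
Here n = 14, k = 11, so n − k + 1 = 4.
Given d = 4, check d ≤ 4: YES.
Slack = (n − k + 1) − d = 0.
The code is MDS (slack = 0).
Description: the claimed parameters are [14, 11, 4]_13; such a code would be MDS (meets Singleton bound).


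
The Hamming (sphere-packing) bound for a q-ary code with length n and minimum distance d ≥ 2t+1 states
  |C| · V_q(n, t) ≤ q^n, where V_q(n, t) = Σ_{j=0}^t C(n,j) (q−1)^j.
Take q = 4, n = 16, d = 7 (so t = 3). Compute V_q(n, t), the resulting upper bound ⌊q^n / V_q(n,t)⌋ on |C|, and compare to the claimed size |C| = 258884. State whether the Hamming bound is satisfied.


V_q(n, t) = 16249, q^n = 4294967296, Hamming bound = 264321, |C| = 258884 ≤ bound (satisfied).

Step 1: Compute V_q(n, t) = Σ_{j=0}^3 C(n, j) (q−1)^j.
  j = 0: C(16,0)·(3)^0 = 1·1 = 1.
  j = 1: C(16,1)·(3)^1 = 16·3 = 48.
  j = 2: C(16,2)·(3)^2 = 120·9 = 1080.
  j = 3: C(16,3)·(3)^3 = 560·27 = 15120.
  V_q(n, t) = 1 + 48 + 1080 + 15120 = 16249.
Step 2: q^n = 4^16 = 4294967296.
Step 3: Hamming bound ⌊q^n / V_q(n,t)⌋ = ⌊4294967296/16249⌋ = 264321.
Step 4: Compare |C| = 258884 to 264321: satisfied.
The claimed |C| lies below the Hamming bound.


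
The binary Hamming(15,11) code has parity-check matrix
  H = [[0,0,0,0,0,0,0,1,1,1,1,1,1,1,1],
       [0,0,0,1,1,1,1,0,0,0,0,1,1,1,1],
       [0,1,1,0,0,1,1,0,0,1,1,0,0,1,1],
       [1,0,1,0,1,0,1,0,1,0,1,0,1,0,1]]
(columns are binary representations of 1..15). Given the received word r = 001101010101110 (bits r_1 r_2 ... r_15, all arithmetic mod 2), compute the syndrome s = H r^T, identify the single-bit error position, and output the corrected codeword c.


s = (1, 1, 0, 0)^T, error position = 12, corrected codeword c = 001101010100110

Compute s = H r^T mod 2 one row at a time:
  s_1 = 1 + 0 + 1 + 0 + 1 + 1 + 1 + 0 = 5 ≡ 1 (mod 2).
  s_2 = 1 + 0 + 1 + 0 + 1 + 1 + 1 + 0 = 5 ≡ 1 (mod 2).
  s_3 = 0 + 1 + 1 + 0 + 1 + 0 + 1 + 0 = 4 ≡ 0 (mod 2).
  s_4 = 0 + 1 + 0 + 0 + 0 + 0 + 1 + 0 = 2 ≡ 0 (mod 2).
s = (1, 1, 0, 0)^T — this equals column 12 of H (binary 1100), so error is at position 12.
Correct: flip bit 12 of r = 001101010101110 to get c = 001101010100110.


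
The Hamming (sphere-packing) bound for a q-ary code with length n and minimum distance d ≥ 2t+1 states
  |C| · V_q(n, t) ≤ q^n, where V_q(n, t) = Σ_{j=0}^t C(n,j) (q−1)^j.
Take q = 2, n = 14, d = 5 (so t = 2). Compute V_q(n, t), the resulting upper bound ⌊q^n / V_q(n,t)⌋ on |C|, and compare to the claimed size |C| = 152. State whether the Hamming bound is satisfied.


V_q(n, t) = 106, q^n = 16384, Hamming bound = 154, |C| = 152 ≤ bound (satisfied).

Step 1: Compute V_q(n, t) = Σ_{j=0}^2 C(n, j) (q−1)^j.
  j = 0: C(14,0)·(1)^0 = 1·1 = 1.
  j = 1: C(14,1)·(1)^1 = 14·1 = 14.
  j = 2: C(14,2)·(1)^2 = 91·1 = 91.
  V_q(n, t) = 1 + 14 + 91 = 106.
Step 2: q^n = 2^14 = 16384.
Step 3: Hamming bound ⌊q^n / V_q(n,t)⌋ = ⌊16384/106⌋ = 154.
Step 4: Compare |C| = 152 to 154: satisfied.
The claimed |C| lies below the Hamming bound.


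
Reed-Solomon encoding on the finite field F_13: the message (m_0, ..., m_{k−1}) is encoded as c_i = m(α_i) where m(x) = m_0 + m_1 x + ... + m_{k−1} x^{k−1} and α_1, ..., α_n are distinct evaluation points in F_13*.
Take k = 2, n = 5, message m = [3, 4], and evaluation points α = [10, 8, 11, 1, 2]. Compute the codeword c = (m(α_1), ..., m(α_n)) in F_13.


c = [4, 9, 8, 7, 11]

Message polynomial: m(x) = 3 + 4·x (mod 13).
For each evaluation point α_i, compute m(α_i) mod 13:
  α_1 = 10: Horner steps 4 → 4, so m(10) = 4.
  α_2 = 8: Horner steps 4 → 9, so m(8) = 9.
  α_3 = 11: Horner steps 4 → 8, so m(11) = 8.
  α_4 = 1: Horner steps 4 → 7, so m(1) = 7.
  α_5 = 2: Horner steps 4 → 11, so m(2) = 11.
Codeword c = [4, 9, 8, 7, 11] ∈ F_13^5.


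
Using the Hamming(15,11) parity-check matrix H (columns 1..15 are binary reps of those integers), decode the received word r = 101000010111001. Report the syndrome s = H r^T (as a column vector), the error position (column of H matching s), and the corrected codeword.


s = (1, 0, 0, 0)^T, error position = 8, corrected codeword c = 101000000111001

Compute s = H r^T mod 2 one row at a time:
  s_1 = 1 + 0 + 1 + 1 + 1 + 0 + 0 + 1 = 5 ≡ 1 (mod 2).
  s_2 = 0 + 0 + 0 + 0 + 1 + 0 + 0 + 1 = 2 ≡ 0 (mod 2).
  s_3 = 0 + 1 + 0 + 0 + 1 + 1 + 0 + 1 = 4 ≡ 0 (mod 2).
  s_4 = 1 + 1 + 0 + 0 + 0 + 1 + 0 + 1 = 4 ≡ 0 (mod 2).
s = (1, 0, 0, 0)^T — this equals column 8 of H (binary 1000), so error is at position 8.
Correct: flip bit 8 of r = 101000010111001 to get c = 101000000111001.


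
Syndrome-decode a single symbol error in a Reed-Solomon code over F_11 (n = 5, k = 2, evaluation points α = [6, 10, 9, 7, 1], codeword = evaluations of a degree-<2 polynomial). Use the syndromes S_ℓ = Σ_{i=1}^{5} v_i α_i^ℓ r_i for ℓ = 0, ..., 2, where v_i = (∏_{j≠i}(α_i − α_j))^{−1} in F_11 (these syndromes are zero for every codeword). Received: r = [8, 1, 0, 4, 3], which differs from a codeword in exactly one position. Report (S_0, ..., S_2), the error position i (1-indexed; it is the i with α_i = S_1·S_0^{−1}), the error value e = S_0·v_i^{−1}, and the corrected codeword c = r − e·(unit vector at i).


S = (2, 3, 10), error at position 4, error magnitude e = 6, c = [8, 1, 0, 9, 3].

Step 1: column multipliers v_i = (∏_{j≠i}(α_i − α_j))^{−1} mod 11.
  i = 1 (α = 6): (6−10)(6−9)(6−7)(6−1) = (−4)·(−3)·(−1)·5 = −60 ≡ 6, so v_1 = 6^{−1} = 2 (mod 11).
  i = 2 (α = 10): (10−6)(10−9)(10−7)(10−1) = 4·1·3·9 = 108 ≡ 9, so v_2 = 9^{−1} = 5 (mod 11).
  i = 3 (α = 9): (9−6)(9−10)(9−7)(9−1) = 3·(−1)·2·8 = −48 ≡ 7, so v_3 = 7^{−1} = 8 (mod 11).
  i = 4 (α = 7): (7−6)(7−10)(7−9)(7−1) = 1·(−3)·(−2)·6 = 36 ≡ 3, so v_4 = 3^{−1} = 4 (mod 11).
  i = 5 (α = 1): (1−6)(1−10)(1−9)(1−7) = (−5)·(−9)·(−8)·(−6) = 2160 ≡ 4, so v_5 = 4^{−1} = 3 (mod 11).
  v = [2, 5, 8, 4, 3].
Step 2: syndromes of r = [8, 1, 0, 4, 3] (all sums mod 11).
  S_0 = Σ v_i r_i = 2·8 + 5·1 + 8·0 + 4·4 + 3·3 = 46 ≡ 2.
  S_1 = Σ v_i α_i r_i = 2·6·8 + 5·10·1 + 8·9·0 + 4·7·4 + 3·1·3 = 267 ≡ 3.
  α_i^2 mod 11 = [3, 1, 4, 5, 1].
  S_2 = Σ v_i α_i^2 r_i = 2·3·8 + 5·1·1 + 8·4·0 + 4·5·4 + 3·1·3 = 142 ≡ 10.
  S = (2, 3, 10) ≠ 0, so r is not a codeword (an error is present).
Step 3: locate the error. For a single error e at position i, S_ℓ = v_i·e·α_i^ℓ, so α_err = S_1/S_0.
  S_0^{−1} = 2^{−1} = 6 (mod 11), so α_err = 3·6 = 18 ≡ 7 = α_4. Error position i = 4.
  Consistency check: S_2/S_1 = 10·4 = 40 ≡ 7 = α_err ✓ (single-error assumption holds).
Step 4: error magnitude e = S_0/v_4 = S_0·∏_{j≠4}(α_4 − α_j) = 2·3 = 6 ≡ 6 (mod 11).
Step 5: correct position 4: c_4 = r_4 − e = 4 − 6 ≡ 9 (mod 11). Hence c = [8, 1, 0, 9, 3].
  Check: interpolating c through the α_i gives m(x) = 2 + 1·x (degree < 2) with m(α_i) = c_i for every i, so c is indeed a codeword.


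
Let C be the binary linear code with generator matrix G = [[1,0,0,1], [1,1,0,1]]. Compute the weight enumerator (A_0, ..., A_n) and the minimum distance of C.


Weight distribution: A_0 = 1, A_1 = 1, A_2 = 1, A_3 = 1. Minimum distance d = 1.

Enumerate all 2^2 = 4 messages m ∈ F_2^2.
For each, compute codeword c = mG in F_2^4, then tally its weight.
  m = 00 → c = 0000, weight = 0.
  m = 10 → c = 1001, weight = 2.
  m = 01 → c = 1101, weight = 3.
  m = 11 → c = 0100, weight = 1.
Tally weights:
  weight 0: 1 codewords.
  weight 1: 1 codewords.
  weight 2: 1 codewords.
  weight 3: 1 codewords.
Minimum distance d = smallest w > 0 with A_w > 0 = 1.
Sanity: Σ A_w = 4 = 2^2 = 4 ✓.


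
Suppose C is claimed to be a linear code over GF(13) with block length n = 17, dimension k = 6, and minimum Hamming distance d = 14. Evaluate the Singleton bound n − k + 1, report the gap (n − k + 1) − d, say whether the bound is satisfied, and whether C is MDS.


Singleton RHS = n − k + 1 = 12, slack = -2, bound violated (no such code; not MDS).

Singleton bound: d ≤ n − k + 1.
Here n = 17, k = 6, so n − k + 1 = 12.
Given d = 14, check d ≤ 12: NO.
Slack = (n − k + 1) − d = -2.
The slack is negative: d = 14 exceeds n − k + 1 = 12 by 2, so the Singleton bound is violated and no linear [17, 6, 14]_13 code can exist. In particular it is not MDS (MDS requires d = n − k + 1 exactly).
Description: the claimed parameters are [17, 6, 14]_13; such a code would be impossible (violates the Singleton bound).


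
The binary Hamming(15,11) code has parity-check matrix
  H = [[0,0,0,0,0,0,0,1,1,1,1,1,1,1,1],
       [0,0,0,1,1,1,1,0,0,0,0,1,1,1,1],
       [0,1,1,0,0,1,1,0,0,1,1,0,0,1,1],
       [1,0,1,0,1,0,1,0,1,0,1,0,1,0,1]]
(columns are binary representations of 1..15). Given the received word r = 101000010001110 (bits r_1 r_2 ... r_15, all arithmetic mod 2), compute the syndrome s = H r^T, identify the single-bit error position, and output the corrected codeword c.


s = (0, 1, 0, 1)^T, error position = 5, corrected codeword c = 101010010001110

Compute s = H r^T mod 2 one row at a time:
  s_1 = 1 + 0 + 0 + 0 + 1 + 1 + 1 + 0 = 4 ≡ 0 (mod 2).
  s_2 = 0 + 0 + 0 + 0 + 1 + 1 + 1 + 0 = 3 ≡ 1 (mod 2).
  s_3 = 0 + 1 + 0 + 0 + 0 + 0 + 1 + 0 = 2 ≡ 0 (mod 2).
  s_4 = 1 + 1 + 0 + 0 + 0 + 0 + 1 + 0 = 3 ≡ 1 (mod 2).
s = (0, 1, 0, 1)^T — this equals column 5 of H (binary 0101), so error is at position 5.
Correct: flip bit 5 of r = 101000010001110 to get c = 101010010001110.


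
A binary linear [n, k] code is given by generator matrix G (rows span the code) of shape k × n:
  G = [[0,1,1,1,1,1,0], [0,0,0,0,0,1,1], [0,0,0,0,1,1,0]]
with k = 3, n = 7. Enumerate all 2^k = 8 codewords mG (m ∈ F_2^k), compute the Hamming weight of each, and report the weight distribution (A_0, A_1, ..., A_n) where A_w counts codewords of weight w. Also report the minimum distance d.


Weight distribution: A_0 = 1, A_2 = 3, A_3 = 1, A_5 = 3. Minimum distance d = 2.

Enumerate all 2^3 = 8 messages m ∈ F_2^3.
For each, compute codeword c = mG in F_2^7, then tally its weight.
  m = 000 → c = 0000000, weight = 0.
  m = 100 → c = 0111110, weight = 5.
  m = 010 → c = 0000011, weight = 2.
  m = 110 → c = 0111101, weight = 5.
  m = 001 → c = 0000110, weight = 2.
  m = 101 → c = 0111000, weight = 3.
  m = 011 → c = 0000101, weight = 2.
  m = 111 → c = 0111011, weight = 5.
Tally weights:
  weight 0: 1 codewords.
  weight 2: 3 codewords.
  weight 3: 1 codewords.
  weight 5: 3 codewords.
Minimum distance d = smallest w > 0 with A_w > 0 = 2.
Sanity: Σ A_w = 8 = 2^3 = 8 ✓.


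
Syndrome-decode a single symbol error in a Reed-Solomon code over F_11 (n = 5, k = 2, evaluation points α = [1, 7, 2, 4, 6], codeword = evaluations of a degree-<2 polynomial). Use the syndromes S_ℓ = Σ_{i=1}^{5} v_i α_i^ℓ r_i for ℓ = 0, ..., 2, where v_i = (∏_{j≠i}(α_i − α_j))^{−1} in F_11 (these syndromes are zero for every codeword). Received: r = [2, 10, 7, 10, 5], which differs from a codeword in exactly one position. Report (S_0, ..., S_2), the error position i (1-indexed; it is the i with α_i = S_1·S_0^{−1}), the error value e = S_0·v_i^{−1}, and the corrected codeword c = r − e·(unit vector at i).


S = (5, 9, 3), error at position 4, error magnitude e = 4, c = [2, 10, 7, 6, 5].

Step 1: column multipliers v_i = (∏_{j≠i}(α_i − α_j))^{−1} mod 11.
  i = 1 (α = 1): (1−7)(1−2)(1−4)(1−6) = (−6)·(−1)·(−3)·(−5) = 90 ≡ 2, so v_1 = 2^{−1} = 6 (mod 11).
  i = 2 (α = 7): (7−1)(7−2)(7−4)(7−6) = 6·5·3·1 = 90 ≡ 2, so v_2 = 2^{−1} = 6 (mod 11).
  i = 3 (α = 2): (2−1)(2−7)(2−4)(2−6) = 1·(−5)·(−2)·(−4) = −40 ≡ 4, so v_3 = 4^{−1} = 3 (mod 11).
  i = 4 (α = 4): (4−1)(4−7)(4−2)(4−6) = 3·(−3)·2·(−2) = 36 ≡ 3, so v_4 = 3^{−1} = 4 (mod 11).
  i = 5 (α = 6): (6−1)(6−7)(6−2)(6−4) = 5·(−1)·4·2 = −40 ≡ 4, so v_5 = 4^{−1} = 3 (mod 11).
  v = [6, 6, 3, 4, 3].
Step 2: syndromes of r = [2, 10, 7, 10, 5] (all sums mod 11).
  S_0 = Σ v_i r_i = 6·2 + 6·10 + 3·7 + 4·10 + 3·5 = 148 ≡ 5.
  S_1 = Σ v_i α_i r_i = 6·1·2 + 6·7·10 + 3·2·7 + 4·4·10 + 3·6·5 = 724 ≡ 9.
  α_i^2 mod 11 = [1, 5, 4, 5, 3].
  S_2 = Σ v_i α_i^2 r_i = 6·1·2 + 6·5·10 + 3·4·7 + 4·5·10 + 3·3·5 = 641 ≡ 3.
  S = (5, 9, 3) ≠ 0, so r is not a codeword (an error is present).
Step 3: locate the error. For a single error e at position i, S_ℓ = v_i·e·α_i^ℓ, so α_err = S_1/S_0.
  S_0^{−1} = 5^{−1} = 9 (mod 11), so α_err = 9·9 = 81 ≡ 4 = α_4. Error position i = 4.
  Consistency check: S_2/S_1 = 3·5 = 15 ≡ 4 = α_err ✓ (single-error assumption holds).
Step 4: error magnitude e = S_0/v_4 = S_0·∏_{j≠4}(α_4 − α_j) = 5·3 = 15 ≡ 4 (mod 11).
Step 5: correct position 4: c_4 = r_4 − e = 10 − 4 ≡ 6 (mod 11). Hence c = [2, 10, 7, 6, 5].
  Check: interpolating c through the α_i gives m(x) = 8 + 5·x (degree < 2) with m(α_i) = c_i for every i, so c is indeed a codeword.


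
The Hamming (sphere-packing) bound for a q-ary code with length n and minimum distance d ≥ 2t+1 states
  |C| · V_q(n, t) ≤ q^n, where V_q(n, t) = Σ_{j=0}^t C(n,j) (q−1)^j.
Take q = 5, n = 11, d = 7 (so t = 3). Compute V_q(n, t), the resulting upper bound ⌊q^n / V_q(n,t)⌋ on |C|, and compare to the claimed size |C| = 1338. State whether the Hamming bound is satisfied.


V_q(n, t) = 11485, q^n = 48828125, Hamming bound = 4251, |C| = 1338 ≤ bound (satisfied).

Step 1: Compute V_q(n, t) = Σ_{j=0}^3 C(n, j) (q−1)^j.
  j = 0: C(11,0)·(4)^0 = 1·1 = 1.
  j = 1: C(11,1)·(4)^1 = 11·4 = 44.
  j = 2: C(11,2)·(4)^2 = 55·16 = 880.
  j = 3: C(11,3)·(4)^3 = 165·64 = 10560.
  V_q(n, t) = 1 + 44 + 880 + 10560 = 11485.
Step 2: q^n = 5^11 = 48828125.
Step 3: Hamming bound ⌊q^n / V_q(n,t)⌋ = ⌊48828125/11485⌋ = 4251.
Step 4: Compare |C| = 1338 to 4251: satisfied.
The claimed |C| lies below the Hamming bound.


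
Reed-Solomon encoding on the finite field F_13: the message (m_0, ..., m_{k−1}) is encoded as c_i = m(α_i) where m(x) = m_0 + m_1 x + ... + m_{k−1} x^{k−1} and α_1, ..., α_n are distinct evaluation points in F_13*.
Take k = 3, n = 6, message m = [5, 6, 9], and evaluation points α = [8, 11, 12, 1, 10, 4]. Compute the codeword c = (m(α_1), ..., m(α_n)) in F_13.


c = [5, 3, 8, 7, 3, 4]

Message polynomial: m(x) = 5 + 6·x + 9·x^2 (mod 13).
For each evaluation point α_i, compute m(α_i) mod 13:
  α_1 = 8: Horner steps 9 → 0 → 5, so m(8) = 5.
  α_2 = 11: Horner steps 9 → 1 → 3, so m(11) = 3.
  α_3 = 12: Horner steps 9 → 10 → 8, so m(12) = 8.
  α_4 = 1: Horner steps 9 → 2 → 7, so m(1) = 7.
  α_5 = 10: Horner steps 9 → 5 → 3, so m(10) = 3.
  α_6 = 4: Horner steps 9 → 3 → 4, so m(4) = 4.
Codeword c = [5, 3, 8, 7, 3, 4] ∈ F_13^6.
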